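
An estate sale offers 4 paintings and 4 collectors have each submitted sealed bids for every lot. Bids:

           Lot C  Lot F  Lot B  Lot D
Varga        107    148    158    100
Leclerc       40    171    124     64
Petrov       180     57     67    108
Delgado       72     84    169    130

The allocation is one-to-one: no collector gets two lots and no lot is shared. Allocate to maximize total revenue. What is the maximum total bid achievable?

Optimal: Varga→Lot B ($158), Leclerc→Lot F ($171), Petrov→Lot C ($180), Delgado→Lot D ($130) — total 158+171+180+130 = $639.
Next-best assignment: Varga→Lot D, Leclerc→Lot F, Petrov→Lot C, Delgado→Lot B = $620.
Checked against all permutations: $639 is optimal.

Maximum total: $639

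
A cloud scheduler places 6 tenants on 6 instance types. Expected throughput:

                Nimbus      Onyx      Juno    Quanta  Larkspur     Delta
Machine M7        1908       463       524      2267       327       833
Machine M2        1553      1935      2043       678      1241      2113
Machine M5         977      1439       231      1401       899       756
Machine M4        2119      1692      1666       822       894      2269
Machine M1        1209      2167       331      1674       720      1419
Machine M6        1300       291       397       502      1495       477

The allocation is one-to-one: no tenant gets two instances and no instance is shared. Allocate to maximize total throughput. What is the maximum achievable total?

Optimal: Nimbus→Machine M7 (1908 ops/s), Onyx→Machine M1 (2167 ops/s), Juno→Machine M2 (2043 ops/s), Quanta→Machine M5 (1401 ops/s), Larkspur→Machine M6 (1495 ops/s), Delta→Machine M4 (2269 ops/s) — total 1908+2167+2043+1401+1495+2269 = 11283 ops/s.
Max-entry greedy (repeatedly take the single best remaining cell) gives 11218 ops/s, worse by 65.
Swapping Onyx↔Quanta (Onyx→Machine M5 1439 ops/s, Quanta→Machine M1 1674 ops/s) loses 455.
No other one-to-one assignment exceeds 11283 ops/s.

Maximum total: 11283 ops/s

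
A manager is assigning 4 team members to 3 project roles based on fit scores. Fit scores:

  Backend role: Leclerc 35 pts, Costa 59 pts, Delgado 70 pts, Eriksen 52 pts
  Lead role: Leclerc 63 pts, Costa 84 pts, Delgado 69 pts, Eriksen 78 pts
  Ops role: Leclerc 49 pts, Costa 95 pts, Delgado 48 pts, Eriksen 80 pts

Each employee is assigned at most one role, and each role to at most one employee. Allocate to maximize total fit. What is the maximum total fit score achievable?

Optimal: Delgado→Backend role (70 pts), Eriksen→Lead role (78 pts), Costa→Ops role (95 pts) — total 70+78+95 = 243 pts.
Column-greedy (each role in turn goes to its best remaining employee) gives 234 pts, worse by 9.
Next-best assignment: Delgado→Backend role, Costa→Lead role, Eriksen→Ops role = 234 pts.
Checked against all permutations: 243 pts is optimal.

Maximum total: 243 pts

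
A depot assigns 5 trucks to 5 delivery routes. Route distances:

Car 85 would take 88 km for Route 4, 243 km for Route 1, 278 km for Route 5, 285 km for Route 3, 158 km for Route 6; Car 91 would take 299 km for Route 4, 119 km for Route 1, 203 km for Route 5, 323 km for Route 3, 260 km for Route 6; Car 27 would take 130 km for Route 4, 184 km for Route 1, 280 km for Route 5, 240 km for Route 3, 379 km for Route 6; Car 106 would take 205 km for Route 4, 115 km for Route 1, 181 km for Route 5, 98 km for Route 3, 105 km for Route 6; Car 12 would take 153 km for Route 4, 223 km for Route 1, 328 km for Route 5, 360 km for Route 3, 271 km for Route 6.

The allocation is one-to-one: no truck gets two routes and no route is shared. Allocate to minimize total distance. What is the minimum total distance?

Min total: 796 km

Optimal: Car 85→Route 6 (158 km), Car 91→Route 5 (203 km), Car 27→Route 1 (184 km), Car 106→Route 3 (98 km), Car 12→Route 4 (153 km) — total 158+203+184+98+153 = 796 km.
Next-best assignment: Car 85→Route 6, Car 91→Route 1, Car 27→Route 5, Car 106→Route 3, Car 12→Route 4 = 808 km.
Swapping Car 27↔Car 91 (Car 27→Route 5 280 km, Car 91→Route 1 119 km) adds 12.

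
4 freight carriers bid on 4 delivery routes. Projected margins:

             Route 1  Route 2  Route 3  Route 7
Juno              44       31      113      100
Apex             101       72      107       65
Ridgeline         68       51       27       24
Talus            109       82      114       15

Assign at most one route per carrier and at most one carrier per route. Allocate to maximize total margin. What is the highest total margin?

Optimal: Juno→Route 7 ($100k), Apex→Route 3 ($107k), Ridgeline→Route 2 ($51k), Talus→Route 1 ($109k) — total 100+107+51+109 = $367k.
Row-greedy (each carrier in turn takes its best remaining route) gives $280k, worse by 87.

Max total: $367k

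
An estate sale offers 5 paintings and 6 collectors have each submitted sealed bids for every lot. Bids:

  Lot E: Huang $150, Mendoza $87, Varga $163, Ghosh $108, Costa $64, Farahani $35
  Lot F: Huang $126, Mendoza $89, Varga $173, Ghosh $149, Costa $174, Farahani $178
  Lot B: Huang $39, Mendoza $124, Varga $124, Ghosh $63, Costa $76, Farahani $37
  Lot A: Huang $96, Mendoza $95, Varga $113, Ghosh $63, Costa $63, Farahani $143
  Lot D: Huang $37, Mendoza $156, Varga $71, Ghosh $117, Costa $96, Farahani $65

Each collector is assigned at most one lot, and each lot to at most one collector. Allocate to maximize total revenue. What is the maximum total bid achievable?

Treat this as an assignment problem: match each collector to one lot.
Optimal: Huang→Lot E ($150), Costa→Lot F ($174), Varga→Lot B ($124), Farahani→Lot A ($143), Mendoza→Lot D ($156) — total 150+174+124+143+156 = $747.
Column-greedy (each lot in turn goes to its best remaining collector) gives $678, worse by 69.
Next-best assignment: Huang→Lot E, Ghosh→Lot F, Varga→Lot B, Farahani→Lot A, Mendoza→Lot D = $722.
Checked against all permutations: $747 is optimal.

Maximum total: $747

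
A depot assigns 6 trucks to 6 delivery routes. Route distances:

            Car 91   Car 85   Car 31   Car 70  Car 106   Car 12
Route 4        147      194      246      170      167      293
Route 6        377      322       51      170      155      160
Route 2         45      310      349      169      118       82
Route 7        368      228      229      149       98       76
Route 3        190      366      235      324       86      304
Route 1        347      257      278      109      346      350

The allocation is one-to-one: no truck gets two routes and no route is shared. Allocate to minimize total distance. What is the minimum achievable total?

Optimal: Car 91→Route 2 (45 km), Car 85→Route 4 (194 km), Car 31→Route 6 (51 km), Car 70→Route 1 (109 km), Car 106→Route 3 (86 km), Car 12→Route 7 (76 km) — total 45+194+51+109+86+76 = 561 km.
Column-greedy (each route in turn goes to its cheapest remaining truck) gives 959 km, worse by 398.
Checked against all permutations: 561 km is optimal.

Minimum total: 561 km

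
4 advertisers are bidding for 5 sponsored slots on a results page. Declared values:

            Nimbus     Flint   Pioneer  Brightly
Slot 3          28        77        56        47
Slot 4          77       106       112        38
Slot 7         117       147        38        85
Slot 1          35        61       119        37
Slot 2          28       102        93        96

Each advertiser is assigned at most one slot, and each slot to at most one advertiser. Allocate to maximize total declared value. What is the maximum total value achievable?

Optimal: Nimbus→Slot 4 ($77), Flint→Slot 7 ($147), Pioneer→Slot 1 ($119), Brightly→Slot 2 ($96) — total 77+147+119+96 = $439.
Column-greedy (each slot in turn goes to its best remaining advertiser) gives $343, worse by 96.

Max total: $439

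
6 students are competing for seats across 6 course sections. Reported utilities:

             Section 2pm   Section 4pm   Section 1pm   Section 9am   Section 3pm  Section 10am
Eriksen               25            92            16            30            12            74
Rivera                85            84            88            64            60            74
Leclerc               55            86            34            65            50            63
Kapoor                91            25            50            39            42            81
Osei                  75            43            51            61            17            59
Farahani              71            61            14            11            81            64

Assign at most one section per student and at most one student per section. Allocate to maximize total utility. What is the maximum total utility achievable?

Max total: 482 points

This is the linear assignment problem.
Optimal: Eriksen→Section 4pm (92 points), Rivera→Section 1pm (88 points), Leclerc→Section 9am (65 points), Kapoor→Section 10am (81 points), Osei→Section 2pm (75 points), Farahani→Section 3pm (81 points) — total 92+88+65+81+75+81 = 482 points.
Max-entry greedy (repeatedly take the single best remaining cell) gives 476 points, worse by 6.
Next-best assignment: Eriksen→Section 10am, Rivera→Section 1pm, Leclerc→Section 4pm, Kapoor→Section 2pm, Osei→Section 9am, Farahani→Section 3pm = 481 points.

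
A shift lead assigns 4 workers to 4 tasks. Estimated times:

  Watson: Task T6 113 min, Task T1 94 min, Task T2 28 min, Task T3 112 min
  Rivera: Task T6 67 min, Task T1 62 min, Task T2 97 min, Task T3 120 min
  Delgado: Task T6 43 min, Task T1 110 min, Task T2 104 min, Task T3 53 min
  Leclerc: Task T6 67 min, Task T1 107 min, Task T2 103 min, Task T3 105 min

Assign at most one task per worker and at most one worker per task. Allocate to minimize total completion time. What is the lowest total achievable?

Optimal: Watson→Task T2 (28 min), Rivera→Task T1 (62 min), Delgado→Task T3 (53 min), Leclerc→Task T6 (67 min) — total 28+62+53+67 = 210 min.
Min-entry greedy (repeatedly take the single cheapest remaining cell) gives 238 min, worse by 28.
Next-best assignment: Watson→Task T2, Rivera→Task T1, Delgado→Task T6, Leclerc→Task T3 = 238 min.
Swapping Delgado↔Leclerc (Delgado→Task T6 43 min, Leclerc→Task T3 105 min) adds 28.

Minimum total: 210 min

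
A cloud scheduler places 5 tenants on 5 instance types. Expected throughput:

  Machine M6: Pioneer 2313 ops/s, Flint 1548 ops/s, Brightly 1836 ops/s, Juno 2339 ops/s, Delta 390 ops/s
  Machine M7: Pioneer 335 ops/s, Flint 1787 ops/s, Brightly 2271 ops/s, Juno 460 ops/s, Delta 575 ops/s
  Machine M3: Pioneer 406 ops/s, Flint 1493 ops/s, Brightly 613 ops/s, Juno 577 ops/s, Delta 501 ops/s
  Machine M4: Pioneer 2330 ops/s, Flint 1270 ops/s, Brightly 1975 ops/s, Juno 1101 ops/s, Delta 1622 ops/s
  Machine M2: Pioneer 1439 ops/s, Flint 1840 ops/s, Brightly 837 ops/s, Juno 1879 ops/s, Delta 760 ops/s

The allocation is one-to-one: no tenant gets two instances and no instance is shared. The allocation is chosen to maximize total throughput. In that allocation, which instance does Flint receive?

Optimal: Pioneer→Machine M6 (2313 ops/s), Flint→Machine M3 (1493 ops/s), Brightly→Machine M7 (2271 ops/s), Juno→Machine M2 (1879 ops/s), Delta→Machine M4 (1622 ops/s) — total 2313+1493+2271+1879+1622 = 9578 ops/s.
Max-entry greedy (repeatedly take the single best remaining cell) gives 9281 ops/s, worse by 297.
Next-best assignment: Pioneer→Machine M4, Flint→Machine M2, Brightly→Machine M7, Juno→Machine M6, Delta→Machine M3 = 9281 ops/s.
Every other assignment is strictly worse.
Flint's own top instance is Machine M2 (1840 ops/s), but forcing Flint→Machine M2 and reassigning the rest optimally gives only 9281 ops/s — worse by 297.

Flint receives Machine M3.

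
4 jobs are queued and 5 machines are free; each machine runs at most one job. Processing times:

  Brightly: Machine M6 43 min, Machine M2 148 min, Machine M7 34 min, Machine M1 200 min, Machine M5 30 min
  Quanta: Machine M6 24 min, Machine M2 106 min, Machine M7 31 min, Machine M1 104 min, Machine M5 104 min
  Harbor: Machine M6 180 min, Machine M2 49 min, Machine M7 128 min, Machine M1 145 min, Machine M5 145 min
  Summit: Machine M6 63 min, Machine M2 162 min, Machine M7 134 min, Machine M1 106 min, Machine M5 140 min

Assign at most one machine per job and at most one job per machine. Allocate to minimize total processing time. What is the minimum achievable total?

This is the linear assignment problem.
Optimal: Brightly→Machine M5 (30 min), Quanta→Machine M7 (31 min), Harbor→Machine M2 (49 min), Summit→Machine M6 (63 min) — total 30+31+49+63 = 173 min.
Row-greedy (each job in turn takes its cheapest remaining machine) gives 209 min, worse by 36.
Swapping Brightly↔Quanta (Brightly→Machine M7 34 min, Quanta→Machine M5 104 min) adds 77.
Every other assignment is strictly worse.

Min total: 173 min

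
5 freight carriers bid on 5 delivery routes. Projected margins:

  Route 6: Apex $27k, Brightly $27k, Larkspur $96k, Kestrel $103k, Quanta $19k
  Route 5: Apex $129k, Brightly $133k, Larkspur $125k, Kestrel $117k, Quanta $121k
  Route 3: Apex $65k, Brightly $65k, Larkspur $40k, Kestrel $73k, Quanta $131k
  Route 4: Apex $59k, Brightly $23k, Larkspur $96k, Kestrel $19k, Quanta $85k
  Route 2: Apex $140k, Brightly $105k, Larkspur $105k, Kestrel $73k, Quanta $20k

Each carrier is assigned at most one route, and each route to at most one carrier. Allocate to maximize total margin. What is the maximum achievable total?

Optimal: Apex→Route 2 ($140k), Brightly→Route 5 ($133k), Larkspur→Route 4 ($96k), Kestrel→Route 6 ($103k), Quanta→Route 3 ($131k) — total 140+133+96+103+131 = $603k.
Swapping Apex↔Brightly (Apex→Route 5 $129k, Brightly→Route 2 $105k) loses 39.

Maximum total: $603k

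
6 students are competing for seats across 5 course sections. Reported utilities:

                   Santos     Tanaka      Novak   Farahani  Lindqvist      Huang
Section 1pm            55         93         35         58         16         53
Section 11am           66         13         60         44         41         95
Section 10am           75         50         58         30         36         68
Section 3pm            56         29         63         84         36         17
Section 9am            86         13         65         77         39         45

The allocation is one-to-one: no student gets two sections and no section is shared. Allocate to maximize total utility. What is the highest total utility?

Maximum total: 416 points

Optimal: Tanaka→Section 1pm (93 points), Huang→Section 11am (95 points), Novak→Section 10am (58 points), Farahani→Section 3pm (84 points), Santos→Section 9am (86 points) — total 93+95+58+84+86 = 416 points.
Column-greedy (each section in turn goes to its best remaining student) gives 412 points, worse by 4.
No other one-to-one assignment exceeds 416 points.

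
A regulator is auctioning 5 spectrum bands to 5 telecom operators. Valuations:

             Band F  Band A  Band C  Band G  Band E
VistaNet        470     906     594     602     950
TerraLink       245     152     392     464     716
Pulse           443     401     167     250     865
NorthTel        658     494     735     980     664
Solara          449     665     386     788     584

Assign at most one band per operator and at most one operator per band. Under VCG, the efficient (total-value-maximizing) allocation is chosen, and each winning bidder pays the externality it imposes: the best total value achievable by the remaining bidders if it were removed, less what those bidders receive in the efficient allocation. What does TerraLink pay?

TerraLink pays $77M.

Efficient allocation: VistaNet→Band A ($906M), TerraLink→Band C ($392M), Pulse→Band E ($865M), NorthTel→Band F ($658M), Solara→Band G ($788M); total welfare W = $3609M.
TerraLink receives Band C at value $392M, so the others get W − 392 = $3217M.
Without TerraLink: best allocation of the remaining 4 bidders over all 5 bands is VistaNet→Band A ($906M), Pulse→Band E ($865M), NorthTel→Band C ($735M), Solara→Band G ($788M), total $3294M.
VCG payment = (others' best without TerraLink) − (others' welfare with TerraLink) = 3294 − 3217 = $77M.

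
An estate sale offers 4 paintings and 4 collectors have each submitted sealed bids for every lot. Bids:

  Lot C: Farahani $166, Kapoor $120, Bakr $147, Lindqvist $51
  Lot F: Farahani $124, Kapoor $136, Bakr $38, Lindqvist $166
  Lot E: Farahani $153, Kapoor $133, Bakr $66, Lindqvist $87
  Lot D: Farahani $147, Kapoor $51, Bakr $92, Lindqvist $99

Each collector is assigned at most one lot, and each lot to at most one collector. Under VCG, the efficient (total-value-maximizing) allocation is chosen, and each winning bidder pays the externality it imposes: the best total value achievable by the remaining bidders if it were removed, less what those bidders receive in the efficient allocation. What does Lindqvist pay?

Lindqvist pays $9.

Efficient allocation: Farahani→Lot D ($147), Kapoor→Lot E ($133), Bakr→Lot C ($147), Lindqvist→Lot F ($166); total welfare W = $593.
Lindqvist receives Lot F at value $166, so the others get W − 166 = $427.
Without Lindqvist: best allocation of the remaining 3 bidders over all 4 lots is Farahani→Lot E ($153), Kapoor→Lot F ($136), Bakr→Lot C ($147), total $436.
VCG payment = (others' best without Lindqvist) − (others' welfare with Lindqvist) = 436 − 427 = $9.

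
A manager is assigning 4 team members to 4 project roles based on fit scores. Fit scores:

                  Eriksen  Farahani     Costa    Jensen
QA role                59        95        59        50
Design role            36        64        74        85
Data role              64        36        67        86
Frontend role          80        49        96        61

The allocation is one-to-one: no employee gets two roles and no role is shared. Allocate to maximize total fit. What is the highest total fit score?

Max total: 340 pts

This is the linear assignment problem.
Optimal: Eriksen→Data role (64 pts), Farahani→QA role (95 pts), Costa→Frontend role (96 pts), Jensen→Design role (85 pts) — total 64+95+96+85 = 340 pts.
Max-entry greedy (repeatedly take the single best remaining cell) gives 313 pts, worse by 27.
Next-best assignment: Eriksen→Frontend role, Farahani→QA role, Costa→Design role, Jensen→Data role = 335 pts.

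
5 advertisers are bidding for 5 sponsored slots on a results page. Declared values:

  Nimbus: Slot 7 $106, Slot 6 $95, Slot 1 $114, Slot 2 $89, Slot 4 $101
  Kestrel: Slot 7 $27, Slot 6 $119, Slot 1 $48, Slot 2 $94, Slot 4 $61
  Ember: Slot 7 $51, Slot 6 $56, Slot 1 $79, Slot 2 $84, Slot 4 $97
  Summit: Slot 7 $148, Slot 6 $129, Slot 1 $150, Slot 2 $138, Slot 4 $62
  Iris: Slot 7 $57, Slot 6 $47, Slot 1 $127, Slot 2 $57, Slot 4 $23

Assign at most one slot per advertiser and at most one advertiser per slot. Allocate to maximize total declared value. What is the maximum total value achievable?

This is the linear assignment problem.
Optimal: Nimbus→Slot 7 ($106), Kestrel→Slot 6 ($119), Ember→Slot 4 ($97), Summit→Slot 2 ($138), Iris→Slot 1 ($127) — total 106+119+97+138+127 = $587.

Max total: $587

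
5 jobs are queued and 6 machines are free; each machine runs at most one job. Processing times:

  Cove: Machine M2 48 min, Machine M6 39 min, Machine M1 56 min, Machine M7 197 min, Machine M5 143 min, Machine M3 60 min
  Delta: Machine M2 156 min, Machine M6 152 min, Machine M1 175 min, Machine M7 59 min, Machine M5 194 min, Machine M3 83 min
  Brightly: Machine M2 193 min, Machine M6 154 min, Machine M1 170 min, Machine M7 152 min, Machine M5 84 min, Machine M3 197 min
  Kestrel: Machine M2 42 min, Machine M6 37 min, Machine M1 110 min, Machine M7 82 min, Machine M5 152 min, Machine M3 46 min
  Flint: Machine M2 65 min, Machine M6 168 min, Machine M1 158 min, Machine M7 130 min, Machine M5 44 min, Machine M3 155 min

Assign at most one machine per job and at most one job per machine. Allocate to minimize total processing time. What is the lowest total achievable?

Minimum total: 293 min

Optimal: Cove→Machine M6 (39 min), Delta→Machine M7 (59 min), Brightly→Machine M5 (84 min), Kestrel→Machine M3 (46 min), Flint→Machine M2 (65 min) — total 39+59+84+46+65 = 293 min.
Column-greedy (each machine in turn goes to its cheapest remaining job) gives 382 min, worse by 89.
Swapping Delta↔Brightly (Delta→Machine M5 194 min, Brightly→Machine M7 152 min) adds 203.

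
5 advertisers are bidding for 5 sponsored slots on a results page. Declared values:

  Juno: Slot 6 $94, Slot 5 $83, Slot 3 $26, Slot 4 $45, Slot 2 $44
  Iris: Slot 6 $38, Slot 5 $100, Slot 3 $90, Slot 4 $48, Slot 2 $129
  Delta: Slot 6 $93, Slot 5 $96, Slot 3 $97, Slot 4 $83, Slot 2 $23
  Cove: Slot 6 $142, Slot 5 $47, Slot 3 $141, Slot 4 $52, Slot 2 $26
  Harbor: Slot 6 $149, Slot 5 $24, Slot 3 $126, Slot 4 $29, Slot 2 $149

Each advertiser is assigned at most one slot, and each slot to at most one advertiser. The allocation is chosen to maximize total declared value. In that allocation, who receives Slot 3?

Cove receives Slot 3.

Optimal: Juno→Slot 5 ($83), Iris→Slot 2 ($129), Delta→Slot 4 ($83), Cove→Slot 3 ($141), Harbor→Slot 6 ($149) — total 83+129+83+141+149 = $585.
Next-best assignment: Juno→Slot 6, Iris→Slot 5, Delta→Slot 4, Cove→Slot 3, Harbor→Slot 2 = $567.
Checked against all permutations: $585 is optimal.
Cove's own top slot is Slot 6 ($142), but forcing Cove→Slot 6 and reassigning the rest optimally gives only $563 — worse by 22.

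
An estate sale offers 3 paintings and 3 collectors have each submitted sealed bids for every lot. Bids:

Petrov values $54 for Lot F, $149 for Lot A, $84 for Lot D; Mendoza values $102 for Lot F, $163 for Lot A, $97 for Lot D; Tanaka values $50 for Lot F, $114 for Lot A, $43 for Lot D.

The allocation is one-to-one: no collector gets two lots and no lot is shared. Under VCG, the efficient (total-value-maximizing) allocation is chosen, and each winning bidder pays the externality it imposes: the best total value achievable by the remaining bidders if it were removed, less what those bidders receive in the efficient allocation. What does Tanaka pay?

Efficient allocation: Petrov→Lot D ($84), Mendoza→Lot F ($102), Tanaka→Lot A ($114); total welfare W = $300.
Tanaka receives Lot A at value $114, so the others get W − 114 = $186.
Without Tanaka: best allocation of the remaining 2 bidders over all 3 lots is Petrov→Lot A ($149), Mendoza→Lot F ($102), total $251.
VCG payment = (others' best without Tanaka) − (others' welfare with Tanaka) = 251 − 186 = $65.

Tanaka pays $65.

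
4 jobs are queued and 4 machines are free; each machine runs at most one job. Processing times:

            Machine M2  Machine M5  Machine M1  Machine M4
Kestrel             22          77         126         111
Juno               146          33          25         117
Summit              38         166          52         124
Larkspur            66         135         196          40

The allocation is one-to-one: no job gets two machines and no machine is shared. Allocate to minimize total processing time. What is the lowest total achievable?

Optimal: Kestrel→Machine M2 (22 min), Juno→Machine M5 (33 min), Summit→Machine M1 (52 min), Larkspur→Machine M4 (40 min) — total 22+33+52+40 = 147 min.
Row-greedy (each job in turn takes its cheapest remaining machine) gives 306 min, worse by 159.
Next-best assignment: Kestrel→Machine M5, Juno→Machine M1, Summit→Machine M2, Larkspur→Machine M4 = 180 min.
Swapping Summit↔Juno (Summit→Machine M5 166 min, Juno→Machine M1 25 min) adds 106.

Min total: 147 min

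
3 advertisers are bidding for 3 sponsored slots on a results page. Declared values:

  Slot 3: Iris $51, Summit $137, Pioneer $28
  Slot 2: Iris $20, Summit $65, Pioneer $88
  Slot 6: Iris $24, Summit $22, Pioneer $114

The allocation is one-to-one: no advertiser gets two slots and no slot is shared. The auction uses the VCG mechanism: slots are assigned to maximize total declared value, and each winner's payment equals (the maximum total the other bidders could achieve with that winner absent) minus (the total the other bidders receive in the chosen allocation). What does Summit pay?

Efficient allocation: Iris→Slot 2 ($20), Summit→Slot 3 ($137), Pioneer→Slot 6 ($114); total welfare W = $271.
Summit receives Slot 3 at value $137, so the others get W − 137 = $134.
Without Summit: best allocation of the remaining 2 bidders over all 3 slots is Iris→Slot 3 ($51), Pioneer→Slot 6 ($114), total $165.
VCG payment = (others' best without Summit) − (others' welfare with Summit) = 165 − 134 = $31.

Summit pays $31.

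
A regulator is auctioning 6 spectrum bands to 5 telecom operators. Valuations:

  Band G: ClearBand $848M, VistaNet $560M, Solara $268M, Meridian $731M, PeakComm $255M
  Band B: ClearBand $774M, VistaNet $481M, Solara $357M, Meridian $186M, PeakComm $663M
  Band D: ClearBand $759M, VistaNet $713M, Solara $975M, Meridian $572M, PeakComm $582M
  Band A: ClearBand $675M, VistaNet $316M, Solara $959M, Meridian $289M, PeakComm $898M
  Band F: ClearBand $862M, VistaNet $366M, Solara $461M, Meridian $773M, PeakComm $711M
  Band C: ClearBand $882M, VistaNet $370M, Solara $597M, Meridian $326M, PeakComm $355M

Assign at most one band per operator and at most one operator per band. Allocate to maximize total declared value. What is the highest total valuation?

Optimal: ClearBand→Band C ($882M), VistaNet→Band G ($560M), Solara→Band D ($975M), Meridian→Band F ($773M), PeakComm→Band A ($898M) — total 882+560+975+773+898 = $4088M.
Row-greedy (each operator in turn takes its best remaining band) gives $3990M, worse by 98.
Next-best assignment: ClearBand→Band C, VistaNet→Band B, Solara→Band D, Meridian→Band F, PeakComm→Band A = $4009M.
Every other assignment is strictly worse.

Maximum total: $4088M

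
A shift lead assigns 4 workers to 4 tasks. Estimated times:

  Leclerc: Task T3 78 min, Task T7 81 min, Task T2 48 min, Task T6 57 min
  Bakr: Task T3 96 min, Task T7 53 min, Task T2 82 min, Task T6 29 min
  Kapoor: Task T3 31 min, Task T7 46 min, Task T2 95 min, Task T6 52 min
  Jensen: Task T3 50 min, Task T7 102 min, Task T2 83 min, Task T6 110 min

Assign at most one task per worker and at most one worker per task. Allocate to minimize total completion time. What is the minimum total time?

Treat this as an assignment problem: match each worker to one task.
Optimal: Leclerc→Task T2 (48 min), Bakr→Task T6 (29 min), Kapoor→Task T7 (46 min), Jensen→Task T3 (50 min) — total 48+29+46+50 = 173 min.
Row-greedy (each worker in turn takes its cheapest remaining task) gives 210 min, worse by 37.
Next-best assignment: Leclerc→Task T2, Bakr→Task T7, Kapoor→Task T6, Jensen→Task T3 = 203 min.

Min total: 173 min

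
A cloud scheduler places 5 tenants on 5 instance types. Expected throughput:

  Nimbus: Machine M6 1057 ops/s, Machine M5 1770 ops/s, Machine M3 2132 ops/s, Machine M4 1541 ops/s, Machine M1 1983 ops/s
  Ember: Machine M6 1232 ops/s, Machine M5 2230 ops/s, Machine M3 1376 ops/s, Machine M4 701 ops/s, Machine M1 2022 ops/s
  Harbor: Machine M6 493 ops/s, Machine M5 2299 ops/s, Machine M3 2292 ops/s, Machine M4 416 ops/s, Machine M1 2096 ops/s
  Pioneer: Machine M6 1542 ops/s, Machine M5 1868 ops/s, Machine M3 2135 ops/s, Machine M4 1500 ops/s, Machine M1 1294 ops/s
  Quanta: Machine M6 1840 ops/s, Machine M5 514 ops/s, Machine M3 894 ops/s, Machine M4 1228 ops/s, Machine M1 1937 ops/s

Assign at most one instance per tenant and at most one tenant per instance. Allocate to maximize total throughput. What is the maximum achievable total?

Maximum total: 9845 ops/s

This is a one-to-one assignment (maximum-weight bipartite matching).
Optimal: Nimbus→Machine M1 (1983 ops/s), Ember→Machine M5 (2230 ops/s), Harbor→Machine M3 (2292 ops/s), Pioneer→Machine M4 (1500 ops/s), Quanta→Machine M6 (1840 ops/s) — total 1983+2230+2292+1500+1840 = 9845 ops/s.
Column-greedy (each instance in turn goes to its best remaining tenant) gives 9837 ops/s, worse by 8.
Next-best assignment: Nimbus→Machine M4, Ember→Machine M5, Harbor→Machine M1, Pioneer→Machine M3, Quanta→Machine M6 = 9842 ops/s.
Swapping Ember↔Nimbus (Ember→Machine M1 2022 ops/s, Nimbus→Machine M5 1770 ops/s) loses 421.
Checked against all permutations: 9845 ops/s is optimal.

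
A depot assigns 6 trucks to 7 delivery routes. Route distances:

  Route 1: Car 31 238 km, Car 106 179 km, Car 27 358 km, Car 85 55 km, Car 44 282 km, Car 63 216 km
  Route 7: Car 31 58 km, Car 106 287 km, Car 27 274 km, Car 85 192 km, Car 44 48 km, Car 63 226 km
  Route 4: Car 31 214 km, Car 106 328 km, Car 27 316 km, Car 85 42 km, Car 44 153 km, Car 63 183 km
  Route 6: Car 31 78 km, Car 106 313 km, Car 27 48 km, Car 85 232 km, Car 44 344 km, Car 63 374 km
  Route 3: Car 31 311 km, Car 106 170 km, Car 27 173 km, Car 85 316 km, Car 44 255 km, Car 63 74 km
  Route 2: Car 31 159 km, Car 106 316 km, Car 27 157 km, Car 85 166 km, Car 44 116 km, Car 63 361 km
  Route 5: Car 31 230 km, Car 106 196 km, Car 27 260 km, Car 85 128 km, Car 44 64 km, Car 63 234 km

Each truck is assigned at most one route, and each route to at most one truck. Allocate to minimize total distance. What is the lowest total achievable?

Optimal: Car 31→Route 7 (58 km), Car 106→Route 1 (179 km), Car 27→Route 6 (48 km), Car 85→Route 4 (42 km), Car 44→Route 5 (64 km), Car 63→Route 3 (74 km) — total 58+179+48+42+64+74 = 465 km.
Min-entry greedy (repeatedly take the single cheapest remaining cell) gives 550 km, worse by 85.
Next-best assignment: Car 31→Route 7, Car 106→Route 1, Car 27→Route 6, Car 85→Route 4, Car 44→Route 2, Car 63→Route 3 = 517 km.

Min total: 465 km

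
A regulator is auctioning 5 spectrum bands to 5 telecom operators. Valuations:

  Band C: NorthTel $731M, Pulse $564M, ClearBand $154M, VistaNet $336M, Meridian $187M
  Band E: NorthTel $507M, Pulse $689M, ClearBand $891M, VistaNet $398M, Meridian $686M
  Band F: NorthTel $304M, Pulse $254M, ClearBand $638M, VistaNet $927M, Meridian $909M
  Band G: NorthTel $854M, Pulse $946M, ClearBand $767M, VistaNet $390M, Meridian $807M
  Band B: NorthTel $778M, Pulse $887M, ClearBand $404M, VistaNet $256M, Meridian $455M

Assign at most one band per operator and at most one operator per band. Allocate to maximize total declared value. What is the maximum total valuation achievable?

Max total: $4243M

Treat this as an assignment problem: match each operator to one band.
Optimal: NorthTel→Band C ($731M), Pulse→Band B ($887M), ClearBand→Band E ($891M), VistaNet→Band F ($927M), Meridian→Band G ($807M) — total 731+887+891+927+807 = $4243M.
Row-greedy (each operator in turn takes its best remaining band) gives $3746M, worse by 497.
Next-best assignment: NorthTel→Band C, Pulse→Band B, ClearBand→Band G, VistaNet→Band F, Meridian→Band E = $3998M.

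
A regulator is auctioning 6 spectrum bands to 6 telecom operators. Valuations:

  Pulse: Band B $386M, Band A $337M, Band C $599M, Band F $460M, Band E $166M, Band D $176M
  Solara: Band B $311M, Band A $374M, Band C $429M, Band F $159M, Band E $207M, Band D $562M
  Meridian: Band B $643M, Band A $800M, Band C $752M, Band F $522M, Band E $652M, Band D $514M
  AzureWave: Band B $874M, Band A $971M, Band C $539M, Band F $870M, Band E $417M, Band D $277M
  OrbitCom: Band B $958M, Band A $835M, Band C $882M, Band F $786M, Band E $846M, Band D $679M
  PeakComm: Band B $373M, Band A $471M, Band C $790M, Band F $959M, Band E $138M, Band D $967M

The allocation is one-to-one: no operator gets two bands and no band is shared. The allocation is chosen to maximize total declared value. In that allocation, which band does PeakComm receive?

Optimal: Pulse→Band C ($599M), Solara→Band D ($562M), Meridian→Band E ($652M), AzureWave→Band A ($971M), OrbitCom→Band B ($958M), PeakComm→Band F ($959M) — total 599+562+652+971+958+959 = $4701M.
Max-entry greedy (repeatedly take the single best remaining cell) gives $4315M, worse by 386.
Checked against all permutations: $4701M is optimal.
PeakComm's own top band is Band D ($967M), but forcing PeakComm→Band D and reassigning the rest optimally gives only $4437M — worse by 264.

PeakComm receives Band F.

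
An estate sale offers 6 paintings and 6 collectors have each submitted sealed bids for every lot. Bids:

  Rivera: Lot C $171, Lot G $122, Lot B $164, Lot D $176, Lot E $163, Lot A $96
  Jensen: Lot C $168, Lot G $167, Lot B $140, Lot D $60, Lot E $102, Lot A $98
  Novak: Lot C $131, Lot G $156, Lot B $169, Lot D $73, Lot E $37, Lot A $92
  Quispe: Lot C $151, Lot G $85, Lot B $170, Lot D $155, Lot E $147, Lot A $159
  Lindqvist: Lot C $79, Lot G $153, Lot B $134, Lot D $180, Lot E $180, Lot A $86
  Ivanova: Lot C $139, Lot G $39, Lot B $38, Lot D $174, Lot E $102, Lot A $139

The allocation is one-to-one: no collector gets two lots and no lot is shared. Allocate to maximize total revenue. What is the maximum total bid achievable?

Treat this as an assignment problem: match each collector to one lot.
Optimal: Rivera→Lot C ($171), Jensen→Lot G ($167), Novak→Lot B ($169), Quispe→Lot A ($159), Lindqvist→Lot E ($180), Ivanova→Lot D ($174) — total 171+167+169+159+180+174 = $1020.
Row-greedy (each collector in turn takes its best remaining lot) gives $891, worse by 129.
Every other assignment is strictly worse.

Max total: $1020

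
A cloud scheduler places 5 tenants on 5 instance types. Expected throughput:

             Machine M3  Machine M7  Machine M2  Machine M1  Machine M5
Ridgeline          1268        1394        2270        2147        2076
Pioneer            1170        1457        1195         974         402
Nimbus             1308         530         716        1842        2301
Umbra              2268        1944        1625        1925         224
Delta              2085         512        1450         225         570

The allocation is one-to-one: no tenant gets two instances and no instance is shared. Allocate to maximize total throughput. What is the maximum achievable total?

Optimal: Ridgeline→Machine M2 (2270 ops/s), Pioneer→Machine M7 (1457 ops/s), Nimbus→Machine M5 (2301 ops/s), Umbra→Machine M1 (1925 ops/s), Delta→Machine M3 (2085 ops/s) — total 2270+1457+2301+1925+2085 = 10038 ops/s.
Max-entry greedy (repeatedly take the single best remaining cell) gives 8521 ops/s, worse by 1517.
Swapping Pioneer↔Umbra (Pioneer→Machine M1 974 ops/s, Umbra→Machine M7 1944 ops/s) loses 464.
No other one-to-one assignment exceeds 10038 ops/s.

Maximum total: 10038 ops/s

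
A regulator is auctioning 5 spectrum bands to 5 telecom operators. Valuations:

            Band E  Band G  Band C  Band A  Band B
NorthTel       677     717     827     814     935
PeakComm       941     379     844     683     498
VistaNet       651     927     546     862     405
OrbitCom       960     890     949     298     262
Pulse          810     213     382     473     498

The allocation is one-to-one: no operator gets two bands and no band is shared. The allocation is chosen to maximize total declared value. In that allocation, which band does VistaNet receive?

This is the linear assignment problem.
Optimal: NorthTel→Band B ($935M), PeakComm→Band C ($844M), VistaNet→Band A ($862M), OrbitCom→Band G ($890M), Pulse→Band E ($810M) — total 935+844+862+890+810 = $4341M.
Column-greedy (each band in turn goes to its best remaining operator) gives $4043M, worse by 298.
Next-best assignment: NorthTel→Band B, PeakComm→Band A, VistaNet→Band G, OrbitCom→Band C, Pulse→Band E = $4304M.
VistaNet's own top band is Band G ($927M), but forcing VistaNet→Band G and reassigning the rest optimally gives only $4304M — worse by 37.

VistaNet receives Band A.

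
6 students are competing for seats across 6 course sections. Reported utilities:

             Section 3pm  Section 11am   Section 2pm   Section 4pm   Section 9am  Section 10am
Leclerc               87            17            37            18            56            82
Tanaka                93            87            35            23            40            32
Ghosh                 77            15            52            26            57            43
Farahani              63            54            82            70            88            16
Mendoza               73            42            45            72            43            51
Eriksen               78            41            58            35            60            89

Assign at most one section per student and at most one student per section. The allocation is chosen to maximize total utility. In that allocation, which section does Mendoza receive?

Mendoza receives Section 4pm.

Treat this as an assignment problem: match each student to one section.
Optimal: Leclerc→Section 3pm (87 points), Tanaka→Section 11am (87 points), Ghosh→Section 2pm (52 points), Farahani→Section 9am (88 points), Mendoza→Section 4pm (72 points), Eriksen→Section 10am (89 points) — total 87+87+52+88+72+89 = 475 points.
Row-greedy (each student in turn takes its best remaining section) gives 474 points, worse by 1.
Mendoza's own top section is Section 3pm (73 points), but forcing Mendoza→Section 3pm and reassigning the rest optimally gives only 427 points — worse by 48.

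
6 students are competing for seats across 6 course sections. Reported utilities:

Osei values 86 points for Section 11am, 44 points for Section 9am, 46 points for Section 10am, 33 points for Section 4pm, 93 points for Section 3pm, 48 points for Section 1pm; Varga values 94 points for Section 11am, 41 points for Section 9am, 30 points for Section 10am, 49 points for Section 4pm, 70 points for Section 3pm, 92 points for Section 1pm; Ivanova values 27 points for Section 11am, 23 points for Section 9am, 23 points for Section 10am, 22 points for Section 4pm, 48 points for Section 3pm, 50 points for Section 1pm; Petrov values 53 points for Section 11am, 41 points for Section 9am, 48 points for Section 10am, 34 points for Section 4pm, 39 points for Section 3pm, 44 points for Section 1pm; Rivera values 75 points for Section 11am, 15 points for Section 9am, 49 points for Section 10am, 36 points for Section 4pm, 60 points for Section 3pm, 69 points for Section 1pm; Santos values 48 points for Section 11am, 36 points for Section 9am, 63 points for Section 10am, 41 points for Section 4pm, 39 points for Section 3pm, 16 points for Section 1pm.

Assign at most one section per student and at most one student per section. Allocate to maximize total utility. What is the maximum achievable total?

Optimal: Osei→Section 3pm (93 points), Varga→Section 1pm (92 points), Ivanova→Section 4pm (22 points), Petrov→Section 9am (41 points), Rivera→Section 11am (75 points), Santos→Section 10am (63 points) — total 93+92+22+41+75+63 = 386 points.
Row-greedy (each student in turn takes its best remaining section) gives 357 points, worse by 29.
Next-best assignment: Osei→Section 3pm, Varga→Section 11am, Ivanova→Section 4pm, Petrov→Section 9am, Rivera→Section 1pm, Santos→Section 10am = 382 points.
Swapping Osei↔Petrov (Osei→Section 9am 44 points, Petrov→Section 3pm 39 points) loses 51.
Every other assignment is strictly worse.

Maximum total: 386 points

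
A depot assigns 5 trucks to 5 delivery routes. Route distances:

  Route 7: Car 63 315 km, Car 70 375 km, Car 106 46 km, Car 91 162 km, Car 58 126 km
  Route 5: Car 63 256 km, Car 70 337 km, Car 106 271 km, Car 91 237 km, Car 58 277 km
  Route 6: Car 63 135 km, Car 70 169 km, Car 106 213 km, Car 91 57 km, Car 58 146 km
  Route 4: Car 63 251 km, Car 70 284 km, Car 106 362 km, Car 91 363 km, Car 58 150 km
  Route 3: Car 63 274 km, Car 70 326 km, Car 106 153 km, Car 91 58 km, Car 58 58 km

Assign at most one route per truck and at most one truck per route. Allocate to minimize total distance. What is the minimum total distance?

Minimum total: 679 km

Optimal: Car 63→Route 5 (256 km), Car 70→Route 6 (169 km), Car 106→Route 7 (46 km), Car 91→Route 3 (58 km), Car 58→Route 4 (150 km) — total 256+169+46+58+150 = 679 km.
Row-greedy (each truck in turn takes its cheapest remaining route) gives 800 km, worse by 121.
Next-best assignment: Car 63→Route 5, Car 70→Route 4, Car 106→Route 7, Car 91→Route 6, Car 58→Route 3 = 701 km.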